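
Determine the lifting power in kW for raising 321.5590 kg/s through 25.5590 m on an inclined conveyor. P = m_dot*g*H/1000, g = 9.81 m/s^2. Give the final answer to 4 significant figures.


P = 321.5590 * 9.81 * 25.5590 / 1000
P = 80.63 kW


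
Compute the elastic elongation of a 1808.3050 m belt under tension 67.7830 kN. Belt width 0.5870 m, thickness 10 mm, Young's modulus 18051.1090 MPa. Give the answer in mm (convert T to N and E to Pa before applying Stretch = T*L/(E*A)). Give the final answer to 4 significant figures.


A = 0.5870 * 0.01 = 0.00587 m^2
Stretch = 67.7830*1000 * 1808.3050 / (18051.1090e6 * 0.00587) * 1000
Stretch = 1157 mm


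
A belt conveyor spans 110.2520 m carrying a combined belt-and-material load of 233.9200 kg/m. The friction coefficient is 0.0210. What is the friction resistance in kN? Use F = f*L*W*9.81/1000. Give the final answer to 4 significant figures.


F = 0.0210 * 110.2520 * 233.9200 * 9.81 / 1000
F = 5.313 kN


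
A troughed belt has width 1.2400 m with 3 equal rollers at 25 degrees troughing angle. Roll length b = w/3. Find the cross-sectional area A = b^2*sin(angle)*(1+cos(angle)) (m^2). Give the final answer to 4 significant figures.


b = 1.2400/3 = 0.413333 m
A = 0.413333^2 * sin(25 deg) * (1 + cos(25 deg))
A = 0.1376 m^2


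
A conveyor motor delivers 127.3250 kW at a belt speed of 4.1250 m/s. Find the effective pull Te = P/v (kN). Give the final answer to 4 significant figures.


Te = P / v = 127.3250 / 4.1250
Te = 30.87 kN


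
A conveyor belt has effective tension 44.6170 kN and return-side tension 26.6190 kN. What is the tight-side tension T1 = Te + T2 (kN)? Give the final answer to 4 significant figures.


T1 = Te + T2 = 44.6170 + 26.6190
T1 = 71.24 kN


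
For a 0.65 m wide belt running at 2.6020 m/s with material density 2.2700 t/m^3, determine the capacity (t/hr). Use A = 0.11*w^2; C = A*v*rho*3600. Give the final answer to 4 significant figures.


A = 0.11 * 0.65^2 = 0.046475 m^2
C = 0.046475 * 2.6020 * 2.2700 * 3600
C = 988.2 t/hr


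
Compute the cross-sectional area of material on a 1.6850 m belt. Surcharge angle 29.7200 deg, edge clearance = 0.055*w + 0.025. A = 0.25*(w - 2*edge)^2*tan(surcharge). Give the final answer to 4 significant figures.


edge = 0.055*1.6850 + 0.025 = 0.117675 m
ew = 1.6850 - 2*0.117675 = 1.44965 m
A = 0.25 * 1.44965^2 * tan(29.7200 deg)
A = 0.2999 m^2


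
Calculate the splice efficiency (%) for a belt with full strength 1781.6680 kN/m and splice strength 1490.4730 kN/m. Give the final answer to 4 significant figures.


Eff = 1490.4730 / 1781.6680 * 100
Eff = 83.66 %


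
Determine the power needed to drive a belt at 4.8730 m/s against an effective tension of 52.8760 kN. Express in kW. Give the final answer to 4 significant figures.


P = Te * v = 52.8760 * 4.8730
P = 257.7 kW


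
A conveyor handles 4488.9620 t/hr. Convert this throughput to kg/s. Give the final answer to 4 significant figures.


m_dot = 4488.9620 * 1000 / 3600
m_dot = 1247 kg/s


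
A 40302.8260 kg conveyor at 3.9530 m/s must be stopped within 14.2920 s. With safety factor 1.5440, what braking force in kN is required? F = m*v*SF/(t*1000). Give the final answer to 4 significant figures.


F = 40302.8260 * 3.9530 / 14.2920 * 1.5440 / 1000
F = 17.21 kN


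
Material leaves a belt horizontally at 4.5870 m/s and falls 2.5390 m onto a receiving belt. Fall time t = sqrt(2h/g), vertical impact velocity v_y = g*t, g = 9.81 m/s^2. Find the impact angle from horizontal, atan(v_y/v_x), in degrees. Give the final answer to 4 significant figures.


t = sqrt(2*2.5390/9.81) = 0.719469 s
v_y = 9.81 * 0.719469 = 7.05799 m/s
angle = atan(7.05799 / 4.5870) = 56.98 deg


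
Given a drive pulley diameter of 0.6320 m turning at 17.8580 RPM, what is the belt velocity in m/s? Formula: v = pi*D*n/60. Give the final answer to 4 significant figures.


v = pi * 0.6320 * 17.8580 / 60
v = 0.5909 m/s


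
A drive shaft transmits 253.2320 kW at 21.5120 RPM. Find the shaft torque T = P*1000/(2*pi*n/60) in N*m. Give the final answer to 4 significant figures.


omega = 2*pi*21.5120/60 = 2.25273 rad/s
T = 253.2320*1000 / 2.25273
T = 112400 N*m


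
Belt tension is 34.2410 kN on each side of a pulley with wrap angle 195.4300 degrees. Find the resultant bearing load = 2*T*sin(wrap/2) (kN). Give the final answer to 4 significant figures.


F = 2 * 34.2410 * sin(195.4300/2 deg)
F = 67.86 kN


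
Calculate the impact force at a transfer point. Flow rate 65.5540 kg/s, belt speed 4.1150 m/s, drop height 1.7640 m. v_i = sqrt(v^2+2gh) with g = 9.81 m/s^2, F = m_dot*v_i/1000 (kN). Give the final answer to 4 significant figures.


v_i = sqrt(4.1150^2 + 2*9.81*1.7640) = 7.17934 m/s
F = 65.5540 * 7.17934 / 1000
F = 0.4706 kN


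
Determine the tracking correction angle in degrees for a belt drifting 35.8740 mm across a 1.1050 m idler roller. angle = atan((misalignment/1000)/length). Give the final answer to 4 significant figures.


misalign_m = 35.8740 / 1000 = 0.035874 m
angle = atan(0.035874 / 1.1050)
angle = 1.859 deg


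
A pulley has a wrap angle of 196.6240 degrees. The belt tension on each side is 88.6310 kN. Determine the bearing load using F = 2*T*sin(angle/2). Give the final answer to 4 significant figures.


F = 2 * 88.6310 * sin(196.6240/2 deg)
F = 175.4 kN


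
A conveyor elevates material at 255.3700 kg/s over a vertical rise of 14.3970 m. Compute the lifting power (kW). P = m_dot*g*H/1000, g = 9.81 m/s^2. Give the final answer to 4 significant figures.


P = 255.3700 * 9.81 * 14.3970 / 1000
P = 36.07 kW


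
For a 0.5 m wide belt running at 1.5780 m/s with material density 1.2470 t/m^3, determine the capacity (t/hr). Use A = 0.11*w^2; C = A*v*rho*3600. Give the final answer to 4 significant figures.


A = 0.11 * 0.5^2 = 0.0275 m^2
C = 0.0275 * 1.5780 * 1.2470 * 3600
C = 194.8 t/hr


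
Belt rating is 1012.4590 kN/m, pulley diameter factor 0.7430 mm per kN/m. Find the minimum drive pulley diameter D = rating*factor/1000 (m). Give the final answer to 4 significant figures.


D = 1012.4590 * 0.7430 / 1000
D = 0.7523 m


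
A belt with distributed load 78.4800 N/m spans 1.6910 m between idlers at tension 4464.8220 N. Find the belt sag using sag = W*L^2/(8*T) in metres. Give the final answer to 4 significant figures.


sag = 78.4800 * 1.6910^2 / (8 * 4464.8220)
sag = 0.006283 m


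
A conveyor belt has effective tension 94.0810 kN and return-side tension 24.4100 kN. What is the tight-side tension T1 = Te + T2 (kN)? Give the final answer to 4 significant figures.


T1 = Te + T2 = 94.0810 + 24.4100
T1 = 118.5 kN


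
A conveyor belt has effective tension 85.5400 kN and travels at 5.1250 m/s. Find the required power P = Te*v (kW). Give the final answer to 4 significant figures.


P = Te * v = 85.5400 * 5.1250
P = 438.4 kW


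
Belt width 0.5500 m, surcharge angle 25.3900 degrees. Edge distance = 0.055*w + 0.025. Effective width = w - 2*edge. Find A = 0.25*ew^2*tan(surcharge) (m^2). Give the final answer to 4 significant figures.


edge = 0.055*0.5500 + 0.025 = 0.05525 m
ew = 0.5500 - 2*0.05525 = 0.4395 m
A = 0.25 * 0.4395^2 * tan(25.3900 deg)
A = 0.02292 m^2


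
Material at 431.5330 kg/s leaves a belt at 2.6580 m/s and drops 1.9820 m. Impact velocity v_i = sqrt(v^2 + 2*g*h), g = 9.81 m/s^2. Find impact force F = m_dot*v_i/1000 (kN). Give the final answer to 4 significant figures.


v_i = sqrt(2.6580^2 + 2*9.81*1.9820) = 6.77878 m/s
F = 431.5330 * 6.77878 / 1000
F = 2.925 kN


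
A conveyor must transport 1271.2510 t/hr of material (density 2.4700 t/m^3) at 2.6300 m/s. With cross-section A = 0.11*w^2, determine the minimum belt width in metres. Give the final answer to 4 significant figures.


A_req = 1271.2510 / (2.6300 * 2.4700 * 3600) = 0.0543596 m^2
w = sqrt(0.0543596 / 0.11)
w = 0.7030 m


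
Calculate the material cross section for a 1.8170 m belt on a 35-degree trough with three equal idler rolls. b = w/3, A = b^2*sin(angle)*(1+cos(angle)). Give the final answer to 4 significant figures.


b = 1.8170/3 = 0.605667 m
A = 0.605667^2 * sin(35 deg) * (1 + cos(35 deg))
A = 0.3828 m^2


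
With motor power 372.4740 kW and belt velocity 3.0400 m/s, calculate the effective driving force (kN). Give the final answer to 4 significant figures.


Te = P / v = 372.4740 / 3.0400
Te = 122.5 kN


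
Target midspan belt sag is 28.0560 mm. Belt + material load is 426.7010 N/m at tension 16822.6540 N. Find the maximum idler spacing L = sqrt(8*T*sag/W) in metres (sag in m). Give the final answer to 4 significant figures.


sag = 28.0560/1000 = 0.028056 m
L = sqrt(8 * 16822.6540 * 0.028056 / 426.7010)
L = 2.975 m


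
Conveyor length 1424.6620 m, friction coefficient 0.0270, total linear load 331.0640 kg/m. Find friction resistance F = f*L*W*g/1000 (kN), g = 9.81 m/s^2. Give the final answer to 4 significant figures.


F = 0.0270 * 1424.6620 * 331.0640 * 9.81 / 1000
F = 124.9 kN


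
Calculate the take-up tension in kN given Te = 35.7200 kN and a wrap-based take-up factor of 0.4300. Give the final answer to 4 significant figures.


T_tu = 35.7200 * 0.4300
T_tu = 15.36 kN


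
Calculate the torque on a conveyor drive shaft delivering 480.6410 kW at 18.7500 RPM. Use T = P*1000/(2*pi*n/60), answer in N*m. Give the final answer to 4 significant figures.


omega = 2*pi*18.7500/60 = 1.9635 rad/s
T = 480.6410*1000 / 1.9635
T = 244800 N*m


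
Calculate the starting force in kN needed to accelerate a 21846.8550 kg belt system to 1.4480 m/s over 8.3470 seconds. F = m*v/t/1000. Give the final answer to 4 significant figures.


F = 21846.8550 * 1.4480 / 8.3470 / 1000
F = 3.790 kN


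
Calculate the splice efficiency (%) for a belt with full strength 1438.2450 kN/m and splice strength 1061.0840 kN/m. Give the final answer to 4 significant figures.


Eff = 1061.0840 / 1438.2450 * 100
Eff = 73.78 %


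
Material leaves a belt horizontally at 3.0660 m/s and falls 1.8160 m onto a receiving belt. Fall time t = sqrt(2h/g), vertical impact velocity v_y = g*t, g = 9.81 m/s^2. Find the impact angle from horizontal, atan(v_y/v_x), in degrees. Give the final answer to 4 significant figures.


t = sqrt(2*1.8160/9.81) = 0.608469 s
v_y = 9.81 * 0.608469 = 5.96908 m/s
angle = atan(5.96908 / 3.0660) = 62.81 deg


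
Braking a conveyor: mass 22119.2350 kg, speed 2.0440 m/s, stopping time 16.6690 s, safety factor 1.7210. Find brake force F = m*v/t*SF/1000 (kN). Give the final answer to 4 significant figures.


F = 22119.2350 * 2.0440 / 16.6690 * 1.7210 / 1000
F = 4.668 kN


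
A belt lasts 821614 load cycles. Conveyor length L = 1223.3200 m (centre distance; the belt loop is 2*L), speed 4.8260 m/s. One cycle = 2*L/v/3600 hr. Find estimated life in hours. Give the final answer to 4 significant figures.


cycle_time = 2 * 1223.3200 / 4.8260 / 3600 = 0.140825 hr
life = 821614 * 0.140825 = 115700 hours


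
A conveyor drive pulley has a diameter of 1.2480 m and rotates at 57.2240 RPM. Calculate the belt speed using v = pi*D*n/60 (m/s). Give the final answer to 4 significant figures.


v = pi * 1.2480 * 57.2240 / 60
v = 3.739 m/s


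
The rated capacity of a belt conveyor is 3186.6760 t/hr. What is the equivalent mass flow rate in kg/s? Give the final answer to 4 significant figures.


m_dot = 3186.6760 * 1000 / 3600
m_dot = 885.2 kg/s


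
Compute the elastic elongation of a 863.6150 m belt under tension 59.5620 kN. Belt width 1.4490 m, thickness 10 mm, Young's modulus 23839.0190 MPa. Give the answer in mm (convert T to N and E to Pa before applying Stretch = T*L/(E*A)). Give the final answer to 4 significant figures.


A = 1.4490 * 0.01 = 0.01449 m^2
Stretch = 59.5620*1000 * 863.6150 / (23839.0190e6 * 0.01449) * 1000
Stretch = 148.9 mm


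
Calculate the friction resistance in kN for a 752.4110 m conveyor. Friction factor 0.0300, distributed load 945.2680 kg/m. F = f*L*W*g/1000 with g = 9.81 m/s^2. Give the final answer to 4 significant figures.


F = 0.0300 * 752.4110 * 945.2680 * 9.81 / 1000
F = 209.3 kN


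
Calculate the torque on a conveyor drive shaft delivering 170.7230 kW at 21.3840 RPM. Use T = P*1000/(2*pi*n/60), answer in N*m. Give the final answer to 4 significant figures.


omega = 2*pi*21.3840/60 = 2.23933 rad/s
T = 170.7230*1000 / 2.23933
T = 76240 N*m


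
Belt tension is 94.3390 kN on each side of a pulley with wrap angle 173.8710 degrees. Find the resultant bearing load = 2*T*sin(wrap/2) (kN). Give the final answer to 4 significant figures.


F = 2 * 94.3390 * sin(173.8710/2 deg)
F = 188.4 kN


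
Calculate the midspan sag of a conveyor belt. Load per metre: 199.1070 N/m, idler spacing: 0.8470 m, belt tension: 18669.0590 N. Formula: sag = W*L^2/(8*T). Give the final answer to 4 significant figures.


sag = 199.1070 * 0.8470^2 / (8 * 18669.0590)
sag = 0.0009564 m


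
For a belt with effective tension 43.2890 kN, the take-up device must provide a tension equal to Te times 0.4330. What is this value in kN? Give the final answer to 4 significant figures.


T_tu = 43.2890 * 0.4330
T_tu = 18.74 kN


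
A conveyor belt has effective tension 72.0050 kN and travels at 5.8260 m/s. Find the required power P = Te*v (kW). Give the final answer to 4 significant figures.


P = Te * v = 72.0050 * 5.8260
P = 419.5 kW


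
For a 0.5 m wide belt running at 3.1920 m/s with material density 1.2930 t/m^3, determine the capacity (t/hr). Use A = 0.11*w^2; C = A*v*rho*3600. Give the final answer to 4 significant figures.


A = 0.11 * 0.5^2 = 0.0275 m^2
C = 0.0275 * 3.1920 * 1.2930 * 3600
C = 408.6 t/hr


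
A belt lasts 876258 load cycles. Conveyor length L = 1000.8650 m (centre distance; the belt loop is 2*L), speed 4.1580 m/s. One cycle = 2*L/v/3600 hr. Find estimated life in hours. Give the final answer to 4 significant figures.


cycle_time = 2 * 1000.8650 / 4.1580 / 3600 = 0.133727 hr
life = 876258 * 0.133727 = 117200 hours


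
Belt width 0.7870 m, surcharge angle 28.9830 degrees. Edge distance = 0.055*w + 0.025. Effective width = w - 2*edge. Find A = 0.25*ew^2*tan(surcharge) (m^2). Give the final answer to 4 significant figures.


edge = 0.055*0.7870 + 0.025 = 0.068285 m
ew = 0.7870 - 2*0.068285 = 0.65043 m
A = 0.25 * 0.65043^2 * tan(28.9830 deg)
A = 0.05859 m^2


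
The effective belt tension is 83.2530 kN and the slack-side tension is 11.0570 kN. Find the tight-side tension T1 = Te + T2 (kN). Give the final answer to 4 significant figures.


T1 = Te + T2 = 83.2530 + 11.0570
T1 = 94.31 kN


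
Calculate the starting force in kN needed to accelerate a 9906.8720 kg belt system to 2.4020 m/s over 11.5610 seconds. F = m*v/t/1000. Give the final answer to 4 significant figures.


F = 9906.8720 * 2.4020 / 11.5610 / 1000
F = 2.058 kN


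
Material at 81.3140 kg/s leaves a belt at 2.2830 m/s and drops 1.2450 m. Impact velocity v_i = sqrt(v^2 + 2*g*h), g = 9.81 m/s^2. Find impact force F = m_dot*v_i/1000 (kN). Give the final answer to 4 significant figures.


v_i = sqrt(2.2830^2 + 2*9.81*1.2450) = 5.44417 m/s
F = 81.3140 * 5.44417 / 1000
F = 0.4427 kN


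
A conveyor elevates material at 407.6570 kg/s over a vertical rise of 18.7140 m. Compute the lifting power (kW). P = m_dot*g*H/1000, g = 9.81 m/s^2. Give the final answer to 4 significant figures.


P = 407.6570 * 9.81 * 18.7140 / 1000
P = 74.84 kW


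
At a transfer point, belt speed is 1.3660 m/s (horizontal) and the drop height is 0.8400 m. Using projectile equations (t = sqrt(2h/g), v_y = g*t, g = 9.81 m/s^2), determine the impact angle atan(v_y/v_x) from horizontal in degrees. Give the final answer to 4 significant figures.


t = sqrt(2*0.8400/9.81) = 0.413828 s
v_y = 9.81 * 0.413828 = 4.05965 m/s
angle = atan(4.05965 / 1.3660) = 71.40 deg


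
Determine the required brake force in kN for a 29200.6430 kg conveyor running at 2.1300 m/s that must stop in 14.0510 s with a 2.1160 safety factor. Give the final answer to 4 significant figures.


F = 29200.6430 * 2.1300 / 14.0510 * 2.1160 / 1000
F = 9.367 kN


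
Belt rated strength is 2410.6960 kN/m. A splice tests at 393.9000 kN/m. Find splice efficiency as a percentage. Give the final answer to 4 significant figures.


Eff = 393.9000 / 2410.6960 * 100
Eff = 16.34 %


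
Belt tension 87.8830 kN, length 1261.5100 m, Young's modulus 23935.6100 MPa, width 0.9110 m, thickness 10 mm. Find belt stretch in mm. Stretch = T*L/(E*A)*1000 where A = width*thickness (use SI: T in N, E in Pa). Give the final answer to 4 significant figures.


A = 0.9110 * 0.01 = 0.00911 m^2
Stretch = 87.8830*1000 * 1261.5100 / (23935.6100e6 * 0.00911) * 1000
Stretch = 508.4 mm


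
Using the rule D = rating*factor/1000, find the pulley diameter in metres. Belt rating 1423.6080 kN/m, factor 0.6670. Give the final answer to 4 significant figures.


D = 1423.6080 * 0.6670 / 1000
D = 0.9495 m


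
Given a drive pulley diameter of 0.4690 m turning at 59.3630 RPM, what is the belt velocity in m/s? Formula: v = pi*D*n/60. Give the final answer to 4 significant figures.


v = pi * 0.4690 * 59.3630 / 60
v = 1.458 m/s


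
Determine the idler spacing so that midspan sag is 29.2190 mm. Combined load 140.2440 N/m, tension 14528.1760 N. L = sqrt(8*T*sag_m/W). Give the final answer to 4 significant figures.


sag = 29.2190/1000 = 0.029219 m
L = sqrt(8 * 14528.1760 * 0.029219 / 140.2440)
L = 4.921 m


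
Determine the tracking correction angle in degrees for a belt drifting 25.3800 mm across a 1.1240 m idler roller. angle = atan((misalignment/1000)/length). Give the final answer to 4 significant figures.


misalign_m = 25.3800 / 1000 = 0.025380 m
angle = atan(0.025380 / 1.1240)
angle = 1.294 deg


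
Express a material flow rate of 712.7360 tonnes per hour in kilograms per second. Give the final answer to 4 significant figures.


m_dot = 712.7360 * 1000 / 3600
m_dot = 198.0 kg/s


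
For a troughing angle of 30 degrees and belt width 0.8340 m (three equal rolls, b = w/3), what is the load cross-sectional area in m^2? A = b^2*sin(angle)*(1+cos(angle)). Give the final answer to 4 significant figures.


b = 0.8340/3 = 0.278 m
A = 0.278^2 * sin(30 deg) * (1 + cos(30 deg))
A = 0.07211 m^2


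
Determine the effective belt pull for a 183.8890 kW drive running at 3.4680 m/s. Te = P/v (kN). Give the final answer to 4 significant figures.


Te = P / v = 183.8890 / 3.4680
Te = 53.02 kN


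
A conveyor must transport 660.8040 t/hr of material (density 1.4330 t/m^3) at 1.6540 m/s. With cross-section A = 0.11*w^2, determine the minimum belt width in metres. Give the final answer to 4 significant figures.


A_req = 660.8040 / (1.6540 * 1.4330 * 3600) = 0.0774441 m^2
w = sqrt(0.0774441 / 0.11)
w = 0.8391 m


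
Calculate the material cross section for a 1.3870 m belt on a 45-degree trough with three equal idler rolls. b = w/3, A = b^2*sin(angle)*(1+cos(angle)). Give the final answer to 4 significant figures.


b = 1.3870/3 = 0.462333 m
A = 0.462333^2 * sin(45 deg) * (1 + cos(45 deg))
A = 0.2580 m^2


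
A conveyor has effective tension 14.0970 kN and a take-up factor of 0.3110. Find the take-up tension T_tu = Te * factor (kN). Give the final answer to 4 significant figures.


T_tu = 14.0970 * 0.3110
T_tu = 4.384 kN


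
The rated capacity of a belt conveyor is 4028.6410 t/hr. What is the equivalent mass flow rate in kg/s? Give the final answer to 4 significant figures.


m_dot = 4028.6410 * 1000 / 3600
m_dot = 1119 kg/s


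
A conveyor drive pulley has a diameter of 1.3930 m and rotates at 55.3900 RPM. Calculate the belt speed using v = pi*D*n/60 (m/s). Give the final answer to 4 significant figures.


v = pi * 1.3930 * 55.3900 / 60
v = 4.040 m/s


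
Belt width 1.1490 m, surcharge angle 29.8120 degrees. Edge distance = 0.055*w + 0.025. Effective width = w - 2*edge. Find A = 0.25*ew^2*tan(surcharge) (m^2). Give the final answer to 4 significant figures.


edge = 0.055*1.1490 + 0.025 = 0.088195 m
ew = 1.1490 - 2*0.088195 = 0.97261 m
A = 0.25 * 0.97261^2 * tan(29.8120 deg)
A = 0.1355 m^2


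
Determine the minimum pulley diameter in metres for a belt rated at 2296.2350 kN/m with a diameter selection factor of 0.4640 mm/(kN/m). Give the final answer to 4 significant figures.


D = 2296.2350 * 0.4640 / 1000
D = 1.065 m


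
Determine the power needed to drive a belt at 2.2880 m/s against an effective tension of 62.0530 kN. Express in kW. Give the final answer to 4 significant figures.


P = Te * v = 62.0530 * 2.2880
P = 142.0 kW


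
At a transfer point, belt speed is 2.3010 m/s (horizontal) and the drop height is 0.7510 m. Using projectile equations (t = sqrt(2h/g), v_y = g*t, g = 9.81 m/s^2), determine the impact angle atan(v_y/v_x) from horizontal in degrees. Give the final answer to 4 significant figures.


t = sqrt(2*0.7510/9.81) = 0.391292 s
v_y = 9.81 * 0.391292 = 3.83857 m/s
angle = atan(3.83857 / 2.3010) = 59.06 deg


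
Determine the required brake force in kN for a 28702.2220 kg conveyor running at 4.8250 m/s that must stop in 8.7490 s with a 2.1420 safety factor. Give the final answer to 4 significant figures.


F = 28702.2220 * 4.8250 / 8.7490 * 2.1420 / 1000
F = 33.91 kN


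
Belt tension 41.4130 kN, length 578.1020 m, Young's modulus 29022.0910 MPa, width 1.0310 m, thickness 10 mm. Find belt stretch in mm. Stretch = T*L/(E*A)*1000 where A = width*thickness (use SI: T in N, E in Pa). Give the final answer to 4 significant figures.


A = 1.0310 * 0.01 = 0.01031 m^2
Stretch = 41.4130*1000 * 578.1020 / (29022.0910e6 * 0.01031) * 1000
Stretch = 80.01 mm


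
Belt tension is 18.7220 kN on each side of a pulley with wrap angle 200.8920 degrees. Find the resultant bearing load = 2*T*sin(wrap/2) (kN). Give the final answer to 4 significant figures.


F = 2 * 18.7220 * sin(200.8920/2 deg)
F = 36.82 kN


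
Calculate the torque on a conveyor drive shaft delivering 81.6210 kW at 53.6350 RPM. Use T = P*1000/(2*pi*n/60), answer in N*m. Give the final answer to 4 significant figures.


omega = 2*pi*53.6350/60 = 5.61664 rad/s
T = 81.6210*1000 / 5.61664
T = 14530 N*m


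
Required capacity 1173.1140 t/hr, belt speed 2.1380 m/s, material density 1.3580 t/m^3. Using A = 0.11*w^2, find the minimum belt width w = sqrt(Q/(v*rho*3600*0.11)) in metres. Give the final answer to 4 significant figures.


A_req = 1173.1140 / (2.1380 * 1.3580 * 3600) = 0.112236 m^2
w = sqrt(0.112236 / 0.11)
w = 1.010 m


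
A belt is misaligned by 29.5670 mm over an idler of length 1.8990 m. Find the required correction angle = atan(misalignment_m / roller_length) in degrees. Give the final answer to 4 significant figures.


misalign_m = 29.5670 / 1000 = 0.029567 m
angle = atan(0.029567 / 1.8990)
angle = 0.8920 deg


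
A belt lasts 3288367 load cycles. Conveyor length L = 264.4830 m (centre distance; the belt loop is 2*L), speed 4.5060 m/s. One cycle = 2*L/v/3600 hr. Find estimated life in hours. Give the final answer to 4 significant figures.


cycle_time = 2 * 264.4830 / 4.5060 / 3600 = 0.0326087 hr
life = 3288367 * 0.0326087 = 107200 hours


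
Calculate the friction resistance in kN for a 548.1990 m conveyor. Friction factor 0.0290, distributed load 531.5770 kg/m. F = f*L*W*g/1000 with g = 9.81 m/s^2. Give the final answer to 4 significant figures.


F = 0.0290 * 548.1990 * 531.5770 * 9.81 / 1000
F = 82.90 kN


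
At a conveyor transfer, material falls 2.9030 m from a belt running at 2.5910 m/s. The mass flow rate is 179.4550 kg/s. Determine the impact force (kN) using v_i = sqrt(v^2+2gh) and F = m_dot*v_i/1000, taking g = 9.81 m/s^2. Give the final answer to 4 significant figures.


v_i = sqrt(2.5910^2 + 2*9.81*2.9030) = 7.97936 m/s
F = 179.4550 * 7.97936 / 1000
F = 1.432 kN


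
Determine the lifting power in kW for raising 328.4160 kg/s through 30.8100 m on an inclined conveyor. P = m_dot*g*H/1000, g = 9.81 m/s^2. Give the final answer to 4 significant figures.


P = 328.4160 * 9.81 * 30.8100 / 1000
P = 99.26 kW


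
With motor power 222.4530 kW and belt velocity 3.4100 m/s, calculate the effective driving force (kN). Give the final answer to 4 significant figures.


Te = P / v = 222.4530 / 3.4100
Te = 65.24 kN


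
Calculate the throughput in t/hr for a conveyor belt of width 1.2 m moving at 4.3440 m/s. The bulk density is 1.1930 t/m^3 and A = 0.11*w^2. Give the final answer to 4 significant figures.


A = 0.11 * 1.2^2 = 0.1584 m^2
C = 0.1584 * 4.3440 * 1.1930 * 3600
C = 2955 t/hr


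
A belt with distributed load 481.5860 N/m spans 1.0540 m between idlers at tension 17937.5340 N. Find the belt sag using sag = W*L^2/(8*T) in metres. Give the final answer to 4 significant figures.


sag = 481.5860 * 1.0540^2 / (8 * 17937.5340)
sag = 0.003728 m


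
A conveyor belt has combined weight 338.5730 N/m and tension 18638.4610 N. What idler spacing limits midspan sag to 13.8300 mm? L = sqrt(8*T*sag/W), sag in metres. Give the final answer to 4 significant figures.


sag = 13.8300/1000 = 0.013830 m
L = sqrt(8 * 18638.4610 * 0.013830 / 338.5730)
L = 2.468 m


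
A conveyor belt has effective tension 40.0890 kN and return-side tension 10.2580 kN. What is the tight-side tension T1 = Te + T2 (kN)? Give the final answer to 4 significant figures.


T1 = Te + T2 = 40.0890 + 10.2580
T1 = 50.35 kN


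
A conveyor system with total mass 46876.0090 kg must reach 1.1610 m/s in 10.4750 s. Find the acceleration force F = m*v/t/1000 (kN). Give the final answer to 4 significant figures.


F = 46876.0090 * 1.1610 / 10.4750 / 1000
F = 5.196 kN


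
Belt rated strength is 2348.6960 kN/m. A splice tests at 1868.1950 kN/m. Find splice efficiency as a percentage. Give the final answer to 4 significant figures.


Eff = 1868.1950 / 2348.6960 * 100
Eff = 79.54 %


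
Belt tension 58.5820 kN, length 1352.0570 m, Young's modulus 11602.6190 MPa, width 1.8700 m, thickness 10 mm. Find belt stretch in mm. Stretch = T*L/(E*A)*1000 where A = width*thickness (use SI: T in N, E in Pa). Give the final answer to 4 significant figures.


A = 1.8700 * 0.01 = 0.01870 m^2
Stretch = 58.5820*1000 * 1352.0570 / (11602.6190e6 * 0.01870) * 1000
Stretch = 365.1 mm


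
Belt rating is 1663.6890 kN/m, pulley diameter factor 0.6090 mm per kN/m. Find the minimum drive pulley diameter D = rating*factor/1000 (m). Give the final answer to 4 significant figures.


D = 1663.6890 * 0.6090 / 1000
D = 1.013 m


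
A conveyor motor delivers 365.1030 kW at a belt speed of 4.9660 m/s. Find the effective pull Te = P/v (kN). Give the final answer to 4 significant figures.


Te = P / v = 365.1030 / 4.9660
Te = 73.52 kN


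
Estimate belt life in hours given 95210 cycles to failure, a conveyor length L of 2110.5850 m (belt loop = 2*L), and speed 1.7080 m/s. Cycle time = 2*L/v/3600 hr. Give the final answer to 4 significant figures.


cycle_time = 2 * 2110.5850 / 1.7080 / 3600 = 0.686503 hr
life = 95210 * 0.686503 = 65360 hours


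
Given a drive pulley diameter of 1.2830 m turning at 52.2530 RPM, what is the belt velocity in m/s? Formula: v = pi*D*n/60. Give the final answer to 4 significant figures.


v = pi * 1.2830 * 52.2530 / 60
v = 3.510 m/s


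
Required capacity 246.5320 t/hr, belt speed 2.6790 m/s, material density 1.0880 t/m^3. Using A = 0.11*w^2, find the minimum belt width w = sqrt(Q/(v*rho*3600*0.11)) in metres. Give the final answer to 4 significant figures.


A_req = 246.5320 / (2.6790 * 1.0880 * 3600) = 0.0234947 m^2
w = sqrt(0.0234947 / 0.11)
w = 0.4622 m


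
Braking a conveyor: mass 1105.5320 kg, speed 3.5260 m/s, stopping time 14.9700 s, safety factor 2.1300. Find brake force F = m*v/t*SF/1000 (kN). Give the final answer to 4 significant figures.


F = 1105.5320 * 3.5260 / 14.9700 * 2.1300 / 1000
F = 0.5546 kN


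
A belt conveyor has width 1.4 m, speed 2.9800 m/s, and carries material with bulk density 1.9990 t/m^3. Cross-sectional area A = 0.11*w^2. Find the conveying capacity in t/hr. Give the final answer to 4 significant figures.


A = 0.11 * 1.4^2 = 0.2156 m^2
C = 0.2156 * 2.9800 * 1.9990 * 3600
C = 4624 t/hr


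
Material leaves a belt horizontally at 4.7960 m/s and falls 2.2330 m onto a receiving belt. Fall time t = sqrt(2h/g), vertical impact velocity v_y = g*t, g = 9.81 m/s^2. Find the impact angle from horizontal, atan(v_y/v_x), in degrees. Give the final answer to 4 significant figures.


t = sqrt(2*2.2330/9.81) = 0.674722 s
v_y = 9.81 * 0.674722 = 6.61902 m/s
angle = atan(6.61902 / 4.7960) = 54.07 deg


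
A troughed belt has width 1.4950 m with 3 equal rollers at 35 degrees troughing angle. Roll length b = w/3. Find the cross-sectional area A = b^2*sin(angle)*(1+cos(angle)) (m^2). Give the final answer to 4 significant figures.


b = 1.4950/3 = 0.498333 m
A = 0.498333^2 * sin(35 deg) * (1 + cos(35 deg))
A = 0.2591 m^2


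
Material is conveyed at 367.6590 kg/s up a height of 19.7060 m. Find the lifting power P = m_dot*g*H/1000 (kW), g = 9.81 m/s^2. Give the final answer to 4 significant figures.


P = 367.6590 * 9.81 * 19.7060 / 1000
P = 71.07 kW


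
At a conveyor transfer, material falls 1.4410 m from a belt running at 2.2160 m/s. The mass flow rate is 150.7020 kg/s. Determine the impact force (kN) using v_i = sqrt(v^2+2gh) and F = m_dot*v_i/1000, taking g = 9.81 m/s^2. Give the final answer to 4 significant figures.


v_i = sqrt(2.2160^2 + 2*9.81*1.4410) = 5.76048 m/s
F = 150.7020 * 5.76048 / 1000
F = 0.8681 kN


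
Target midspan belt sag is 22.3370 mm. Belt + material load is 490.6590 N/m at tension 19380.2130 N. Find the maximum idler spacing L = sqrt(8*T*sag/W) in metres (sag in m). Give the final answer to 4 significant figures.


sag = 22.3370/1000 = 0.022337 m
L = sqrt(8 * 19380.2130 * 0.022337 / 490.6590)
L = 2.657 m


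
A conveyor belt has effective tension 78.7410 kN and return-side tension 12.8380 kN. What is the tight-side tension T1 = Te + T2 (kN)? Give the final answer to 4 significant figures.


T1 = Te + T2 = 78.7410 + 12.8380
T1 = 91.58 kN


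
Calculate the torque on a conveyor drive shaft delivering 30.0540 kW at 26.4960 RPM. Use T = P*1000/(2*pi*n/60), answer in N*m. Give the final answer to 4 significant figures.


omega = 2*pi*26.4960/60 = 2.77465 rad/s
T = 30.0540*1000 / 2.77465
T = 10830 N*m


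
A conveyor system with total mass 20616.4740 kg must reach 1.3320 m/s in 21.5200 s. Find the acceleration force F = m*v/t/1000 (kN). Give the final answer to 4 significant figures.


F = 20616.4740 * 1.3320 / 21.5200 / 1000
F = 1.276 kN


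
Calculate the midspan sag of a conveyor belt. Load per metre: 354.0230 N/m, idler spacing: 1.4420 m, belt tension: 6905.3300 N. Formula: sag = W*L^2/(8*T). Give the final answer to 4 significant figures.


sag = 354.0230 * 1.4420^2 / (8 * 6905.3300)
sag = 0.01333 m


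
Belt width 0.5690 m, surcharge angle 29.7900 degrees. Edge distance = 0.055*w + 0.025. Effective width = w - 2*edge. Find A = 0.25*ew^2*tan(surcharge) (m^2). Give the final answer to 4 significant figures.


edge = 0.055*0.5690 + 0.025 = 0.056295 m
ew = 0.5690 - 2*0.056295 = 0.45641 m
A = 0.25 * 0.45641^2 * tan(29.7900 deg)
A = 0.02981 m^2


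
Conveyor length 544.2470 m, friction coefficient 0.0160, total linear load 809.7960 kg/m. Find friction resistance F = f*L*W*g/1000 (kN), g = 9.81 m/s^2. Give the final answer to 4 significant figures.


F = 0.0160 * 544.2470 * 809.7960 * 9.81 / 1000
F = 69.18 kN


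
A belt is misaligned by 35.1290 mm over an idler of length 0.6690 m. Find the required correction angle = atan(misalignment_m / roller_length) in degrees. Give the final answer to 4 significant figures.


misalign_m = 35.1290 / 1000 = 0.035129 m
angle = atan(0.035129 / 0.6690)
angle = 3.006 deg


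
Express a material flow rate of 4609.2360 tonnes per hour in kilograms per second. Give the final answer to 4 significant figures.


m_dot = 4609.2360 * 1000 / 3600
m_dot = 1280 kg/s


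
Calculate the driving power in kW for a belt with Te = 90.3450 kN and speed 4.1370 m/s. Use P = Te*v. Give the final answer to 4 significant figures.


P = Te * v = 90.3450 * 4.1370
P = 373.8 kW


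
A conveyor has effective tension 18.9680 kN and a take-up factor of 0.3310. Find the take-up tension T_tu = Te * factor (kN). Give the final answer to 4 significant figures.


T_tu = 18.9680 * 0.3310
T_tu = 6.278 kN


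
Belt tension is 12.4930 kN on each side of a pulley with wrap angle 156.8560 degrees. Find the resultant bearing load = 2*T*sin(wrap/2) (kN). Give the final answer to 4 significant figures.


F = 2 * 12.4930 * sin(156.8560/2 deg)
F = 24.48 kN


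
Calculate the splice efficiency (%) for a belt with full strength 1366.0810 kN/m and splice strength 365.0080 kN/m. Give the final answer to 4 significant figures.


Eff = 365.0080 / 1366.0810 * 100
Eff = 26.72 %


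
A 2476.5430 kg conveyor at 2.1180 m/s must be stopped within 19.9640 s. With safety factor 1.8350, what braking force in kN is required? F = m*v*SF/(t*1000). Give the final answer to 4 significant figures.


F = 2476.5430 * 2.1180 / 19.9640 * 1.8350 / 1000
F = 0.4821 kN


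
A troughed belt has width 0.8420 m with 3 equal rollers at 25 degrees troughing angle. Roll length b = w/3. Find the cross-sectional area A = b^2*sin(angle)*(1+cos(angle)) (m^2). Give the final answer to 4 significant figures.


b = 0.8420/3 = 0.280667 m
A = 0.280667^2 * sin(25 deg) * (1 + cos(25 deg))
A = 0.06346 m^2


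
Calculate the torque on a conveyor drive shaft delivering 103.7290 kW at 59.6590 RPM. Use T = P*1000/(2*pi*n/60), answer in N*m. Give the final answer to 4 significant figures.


omega = 2*pi*59.6590/60 = 6.24748 rad/s
T = 103.7290*1000 / 6.24748
T = 16600 N*m


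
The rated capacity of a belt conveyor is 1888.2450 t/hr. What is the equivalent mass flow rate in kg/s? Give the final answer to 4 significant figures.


m_dot = 1888.2450 * 1000 / 3600
m_dot = 524.5 kg/s


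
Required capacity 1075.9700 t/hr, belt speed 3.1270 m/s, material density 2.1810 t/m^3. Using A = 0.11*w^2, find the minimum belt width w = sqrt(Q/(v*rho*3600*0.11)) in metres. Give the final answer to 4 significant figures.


A_req = 1075.9700 / (3.1270 * 2.1810 * 3600) = 0.0438242 m^2
w = sqrt(0.0438242 / 0.11)
w = 0.6312 m


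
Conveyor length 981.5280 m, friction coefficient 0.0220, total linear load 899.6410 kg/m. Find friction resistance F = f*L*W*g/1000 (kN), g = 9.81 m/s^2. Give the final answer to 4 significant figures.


F = 0.0220 * 981.5280 * 899.6410 * 9.81 / 1000
F = 190.6 kN


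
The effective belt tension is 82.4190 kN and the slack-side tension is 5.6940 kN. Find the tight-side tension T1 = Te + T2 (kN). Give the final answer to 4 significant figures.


T1 = Te + T2 = 82.4190 + 5.6940
T1 = 88.11 kN


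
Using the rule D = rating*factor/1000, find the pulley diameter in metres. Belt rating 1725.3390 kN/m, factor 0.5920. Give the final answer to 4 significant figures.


D = 1725.3390 * 0.5920 / 1000
D = 1.021 m


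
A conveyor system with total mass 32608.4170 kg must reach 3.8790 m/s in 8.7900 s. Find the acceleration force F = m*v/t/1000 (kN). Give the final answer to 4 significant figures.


F = 32608.4170 * 3.8790 / 8.7900 / 1000
F = 14.39 kN


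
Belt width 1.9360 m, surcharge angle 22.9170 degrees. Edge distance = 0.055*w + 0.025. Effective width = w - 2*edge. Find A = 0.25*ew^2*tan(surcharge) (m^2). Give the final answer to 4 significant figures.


edge = 0.055*1.9360 + 0.025 = 0.13148 m
ew = 1.9360 - 2*0.13148 = 1.67304 m
A = 0.25 * 1.67304^2 * tan(22.9170 deg)
A = 0.2958 m^2


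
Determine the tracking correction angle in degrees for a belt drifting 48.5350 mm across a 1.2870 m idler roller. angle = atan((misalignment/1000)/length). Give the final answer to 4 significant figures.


misalign_m = 48.5350 / 1000 = 0.048535 m
angle = atan(0.048535 / 1.2870)
angle = 2.160 deg


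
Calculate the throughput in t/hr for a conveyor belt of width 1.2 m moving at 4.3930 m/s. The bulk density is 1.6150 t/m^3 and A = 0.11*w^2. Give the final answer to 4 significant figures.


A = 0.11 * 1.2^2 = 0.1584 m^2
C = 0.1584 * 4.3930 * 1.6150 * 3600
C = 4046 t/hr


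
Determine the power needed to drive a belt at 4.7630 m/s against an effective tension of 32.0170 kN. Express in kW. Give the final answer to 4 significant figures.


P = Te * v = 32.0170 * 4.7630
P = 152.5 kW


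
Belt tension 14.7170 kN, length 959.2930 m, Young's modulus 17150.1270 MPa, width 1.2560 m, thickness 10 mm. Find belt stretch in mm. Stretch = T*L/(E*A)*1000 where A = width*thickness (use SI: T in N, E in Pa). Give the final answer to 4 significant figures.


A = 1.2560 * 0.01 = 0.01256 m^2
Stretch = 14.7170*1000 * 959.2930 / (17150.1270e6 * 0.01256) * 1000
Stretch = 65.54 mm


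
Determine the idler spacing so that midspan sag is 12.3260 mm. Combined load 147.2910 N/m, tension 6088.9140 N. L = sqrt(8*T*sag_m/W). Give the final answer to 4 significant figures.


sag = 12.3260/1000 = 0.012326 m
L = sqrt(8 * 6088.9140 * 0.012326 / 147.2910)
L = 2.019 m


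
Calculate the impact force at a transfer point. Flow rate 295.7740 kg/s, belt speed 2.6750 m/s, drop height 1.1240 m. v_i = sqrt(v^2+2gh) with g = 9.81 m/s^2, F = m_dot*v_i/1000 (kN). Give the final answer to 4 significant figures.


v_i = sqrt(2.6750^2 + 2*9.81*1.1240) = 5.40449 m/s
F = 295.7740 * 5.40449 / 1000
F = 1.599 kN


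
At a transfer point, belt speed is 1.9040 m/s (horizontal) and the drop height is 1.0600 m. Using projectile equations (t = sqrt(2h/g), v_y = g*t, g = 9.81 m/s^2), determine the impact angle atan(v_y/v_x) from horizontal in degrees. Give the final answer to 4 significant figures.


t = sqrt(2*1.0600/9.81) = 0.464872 s
v_y = 9.81 * 0.464872 = 4.56039 m/s
angle = atan(4.56039 / 1.9040) = 67.34 deg


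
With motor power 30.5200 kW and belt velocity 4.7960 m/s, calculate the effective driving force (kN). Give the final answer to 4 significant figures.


Te = P / v = 30.5200 / 4.7960
Te = 6.364 kN


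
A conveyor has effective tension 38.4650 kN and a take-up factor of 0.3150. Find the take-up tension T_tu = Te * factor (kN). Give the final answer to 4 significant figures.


T_tu = 38.4650 * 0.3150
T_tu = 12.12 kN


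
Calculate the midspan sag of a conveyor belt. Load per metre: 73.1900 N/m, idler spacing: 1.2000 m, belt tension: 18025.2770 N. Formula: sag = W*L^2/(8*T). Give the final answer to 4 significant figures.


sag = 73.1900 * 1.2000^2 / (8 * 18025.2770)
sag = 0.0007309 m


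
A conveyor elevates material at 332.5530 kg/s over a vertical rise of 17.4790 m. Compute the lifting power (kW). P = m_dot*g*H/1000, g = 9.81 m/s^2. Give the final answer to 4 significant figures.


P = 332.5530 * 9.81 * 17.4790 / 1000
P = 57.02 kW


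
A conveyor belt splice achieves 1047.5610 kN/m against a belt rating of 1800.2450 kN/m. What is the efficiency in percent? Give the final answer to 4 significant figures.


Eff = 1047.5610 / 1800.2450 * 100
Eff = 58.19 %


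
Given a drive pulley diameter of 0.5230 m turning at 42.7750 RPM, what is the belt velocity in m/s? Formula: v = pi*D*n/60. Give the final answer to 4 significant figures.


v = pi * 0.5230 * 42.7750 / 60
v = 1.171 m/s


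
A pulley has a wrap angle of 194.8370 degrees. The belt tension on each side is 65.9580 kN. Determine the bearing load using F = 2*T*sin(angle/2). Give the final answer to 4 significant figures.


F = 2 * 65.9580 * sin(194.8370/2 deg)
F = 130.8 kN


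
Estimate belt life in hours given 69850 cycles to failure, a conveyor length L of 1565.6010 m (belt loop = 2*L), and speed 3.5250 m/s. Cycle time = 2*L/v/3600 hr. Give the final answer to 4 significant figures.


cycle_time = 2 * 1565.6010 / 3.5250 / 3600 = 0.246746 hr
life = 69850 * 0.246746 = 17240 hours
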